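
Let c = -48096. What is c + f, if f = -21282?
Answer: -69378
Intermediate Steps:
c + f = -48096 - 21282 = -69378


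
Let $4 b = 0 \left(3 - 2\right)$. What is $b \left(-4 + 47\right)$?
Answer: $0$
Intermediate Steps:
$b = 0$ ($b = \frac{0 \left(3 - 2\right)}{4} = \frac{0 \cdot 1}{4} = \frac{1}{4} \cdot 0 = 0$)
$b \left(-4 + 47\right) = 0 \left(-4 + 47\right) = 0 \cdot 43 = 0$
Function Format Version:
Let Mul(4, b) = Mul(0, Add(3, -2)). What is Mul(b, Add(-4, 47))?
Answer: 0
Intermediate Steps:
b = 0 (b = Mul(Rational(1, 4), Mul(0, Add(3, -2))) = Mul(Rational(1, 4), Mul(0, 1)) = Mul(Rational(1, 4), 0) = 0)
Mul(b, Add(-4, 47)) = Mul(0, Add(-4, 47)) = Mul(0, 43) = 0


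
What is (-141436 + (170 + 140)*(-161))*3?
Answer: -574038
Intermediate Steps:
(-141436 + (170 + 140)*(-161))*3 = (-141436 + 310*(-161))*3 = (-141436 - 49910)*3 = -191346*3 = -574038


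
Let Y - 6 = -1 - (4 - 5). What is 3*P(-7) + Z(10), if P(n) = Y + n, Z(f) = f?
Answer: 7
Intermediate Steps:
Y = 6 (Y = 6 + (-1 - (4 - 5)) = 6 + (-1 - 1*(-1)) = 6 + (-1 + 1) = 6 + 0 = 6)
P(n) = 6 + n
3*P(-7) + Z(10) = 3*(6 - 7) + 10 = 3*(-1) + 10 = -3 + 10 = 7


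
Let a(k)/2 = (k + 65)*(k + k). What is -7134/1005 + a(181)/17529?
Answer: 5993626/1957405 ≈ 3.0620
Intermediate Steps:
a(k) = 4*k*(65 + k) (a(k) = 2*((k + 65)*(k + k)) = 2*((65 + k)*(2*k)) = 2*(2*k*(65 + k)) = 4*k*(65 + k))
-7134/1005 + a(181)/17529 = -7134/1005 + (4*181*(65 + 181))/17529 = -7134*1/1005 + (4*181*246)*(1/17529) = -2378/335 + 178104*(1/17529) = -2378/335 + 59368/5843 = 5993626/1957405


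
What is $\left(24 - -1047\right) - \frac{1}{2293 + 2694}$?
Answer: $\frac{5341076}{4987} \approx 1071.0$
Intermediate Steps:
$\left(24 - -1047\right) - \frac{1}{2293 + 2694} = \left(24 + 1047\right) - \frac{1}{4987} = 1071 - \frac{1}{4987} = \frac{5341076}{4987}$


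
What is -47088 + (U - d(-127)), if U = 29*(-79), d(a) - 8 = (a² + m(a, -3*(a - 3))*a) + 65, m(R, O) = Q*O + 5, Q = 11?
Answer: 479884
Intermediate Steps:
m(R, O) = 5 + 11*O (m(R, O) = 11*O + 5 = 5 + 11*O)
d(a) = 73 + a² + a*(104 - 33*a) (d(a) = 8 + ((a² + (5 + 11*(-3*(a - 3)))*a) + 65) = 8 + ((a² + (5 + 11*(-3*(-3 + a)))*a) + 65) = 8 + ((a² + (5 + 11*(9 - 3*a))*a) + 65) = 8 + ((a² + (5 + (99 - 33*a))*a) + 65) = 8 + ((a² + (104 - 33*a)*a) + 65) = 8 + ((a² + a*(104 - 33*a)) + 65) = 8 + (65 + a² + a*(104 - 33*a)) = 73 + a² + a*(104 - 33*a))
U = -2291
-47088 + (U - d(-127)) = -47088 + (-2291 - (73 - 32*(-127)² + 104*(-127))) = -47088 + (-2291 - (73 - 32*16129 - 13208)) = -47088 + (-2291 - (73 - 516128 - 13208)) = -47088 + (-2291 - 1*(-529263)) = -47088 + (-2291 + 529263) = -47088 + 526972 = 479884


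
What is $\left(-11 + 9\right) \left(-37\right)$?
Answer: $74$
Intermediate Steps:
$\left(-11 + 9\right) \left(-37\right) = \left(-2\right) \left(-37\right) = 74$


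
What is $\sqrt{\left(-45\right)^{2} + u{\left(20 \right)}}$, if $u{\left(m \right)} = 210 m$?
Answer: $5 \sqrt{249} \approx 78.899$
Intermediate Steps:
$\sqrt{\left(-45\right)^{2} + u{\left(20 \right)}} = \sqrt{\left(-45\right)^{2} + 210 \cdot 20} = \sqrt{2025 + 4200} = \sqrt{6225} = 5 \sqrt{249}$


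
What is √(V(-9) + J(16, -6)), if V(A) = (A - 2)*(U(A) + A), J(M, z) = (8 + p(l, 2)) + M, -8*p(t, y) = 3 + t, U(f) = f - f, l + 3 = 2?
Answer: √491/2 ≈ 11.079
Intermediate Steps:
l = -1 (l = -3 + 2 = -1)
U(f) = 0
p(t, y) = -3/8 - t/8 (p(t, y) = -(3 + t)/8 = -3/8 - t/8)
J(M, z) = 31/4 + M (J(M, z) = (8 + (-3/8 - ⅛*(-1))) + M = (8 + (-3/8 + ⅛)) + M = (8 - ¼) + M = 31/4 + M)
V(A) = A*(-2 + A) (V(A) = (A - 2)*(0 + A) = (-2 + A)*A = A*(-2 + A))
√(V(-9) + J(16, -6)) = √(-9*(-2 - 9) + (31/4 + 16)) = √(-9*(-11) + 95/4) = √(99 + 95/4) = √(491/4) = √491/2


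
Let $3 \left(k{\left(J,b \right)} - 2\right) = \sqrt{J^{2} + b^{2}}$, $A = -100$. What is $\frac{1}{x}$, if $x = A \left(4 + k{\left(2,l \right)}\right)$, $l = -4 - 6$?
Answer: $- \frac{27}{11000} + \frac{3 \sqrt{26}}{11000} \approx -0.0010639$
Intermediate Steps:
$l = -10$ ($l = -4 - 6 = -10$)
$k{\left(J,b \right)} = 2 + \frac{\sqrt{J^{2} + b^{2}}}{3}$
$x = -600 - \frac{200 \sqrt{26}}{3}$ ($x = - 100 \left(4 + \left(2 + \frac{\sqrt{2^{2} + \left(-10\right)^{2}}}{3}\right)\right) = - 100 \left(4 + \left(2 + \frac{\sqrt{4 + 100}}{3}\right)\right) = - 100 \left(4 + \left(2 + \frac{\sqrt{104}}{3}\right)\right) = - 100 \left(4 + \left(2 + \frac{2 \sqrt{26}}{3}\right)\right) = - 100 \left(6 + \frac{2 \sqrt{26}}{3}\right) = -600 - \frac{200 \sqrt{26}}{3} \approx -939.93$)
$\frac{1}{x} = \frac{1}{-600 - \frac{200 \sqrt{26}}{3}}$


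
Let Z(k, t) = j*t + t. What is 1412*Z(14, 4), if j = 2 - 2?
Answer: 5648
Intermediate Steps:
j = 0
Z(k, t) = t (Z(k, t) = 0*t + t = 0 + t = t)
1412*Z(14, 4) = 1412*4 = 5648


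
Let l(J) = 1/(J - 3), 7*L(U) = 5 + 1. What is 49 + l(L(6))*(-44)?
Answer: 1043/15 ≈ 69.533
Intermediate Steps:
L(U) = 6/7 (L(U) = (5 + 1)/7 = (1/7)*6 = 6/7)
l(J) = 1/(-3 + J)
49 + l(L(6))*(-44) = 49 - 44/(-3 + 6/7) = 49 - 44/(-15/7) = 49 - 7/15*(-44) = 49 + 308/15 = 1043/15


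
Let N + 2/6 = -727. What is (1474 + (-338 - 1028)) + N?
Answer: -1858/3 ≈ -619.33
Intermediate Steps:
N = -2182/3 (N = -1/3 - 727 = -2182/3 ≈ -727.33)
(1474 + (-338 - 1028)) + N = (1474 + (-338 - 1028)) - 2182/3 = (1474 - 1366) - 2182/3 = 108 - 2182/3 = -1858/3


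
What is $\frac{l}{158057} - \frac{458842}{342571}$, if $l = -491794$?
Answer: $- \frac{240997552368}{54145744547} \approx -4.4509$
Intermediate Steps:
$\frac{l}{158057} - \frac{458842}{342571} = - \frac{491794}{158057} - \frac{458842}{342571} = - \frac{240997552368}{54145744547}$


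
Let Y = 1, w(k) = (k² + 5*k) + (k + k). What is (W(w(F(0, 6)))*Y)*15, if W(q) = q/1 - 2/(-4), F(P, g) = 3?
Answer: 915/2 ≈ 457.50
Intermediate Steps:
w(k) = k² + 7*k (w(k) = (k² + 5*k) + 2*k = k² + 7*k)
W(q) = ½ + q (W(q) = q*1 - 2*(-¼) = q + ½ = ½ + q)
(W(w(F(0, 6)))*Y)*15 = ((½ + 3*(7 + 3))*1)*15 = ((½ + 3*10)*1)*15 = ((½ + 30)*1)*15 = ((61/2)*1)*15 = (61/2)*15 = 915/2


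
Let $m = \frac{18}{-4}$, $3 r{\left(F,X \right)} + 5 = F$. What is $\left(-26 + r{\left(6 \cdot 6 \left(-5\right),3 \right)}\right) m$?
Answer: $\frac{789}{2} \approx 394.5$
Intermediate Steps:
$r{\left(F,X \right)} = - \frac{5}{3} + \frac{F}{3}$
$m = - \frac{9}{2}$ ($m = 18 \left(- \frac{1}{4}\right) = - \frac{9}{2} \approx -4.5$)
$\left(-26 + r{\left(6 \cdot 6 \left(-5\right),3 \right)}\right) m = \left(-26 + \left(- \frac{5}{3} + \frac{6 \cdot 6 \left(-5\right)}{3}\right)\right) \left(- \frac{9}{2}\right) = \left(-26 + \left(- \frac{5}{3} + \frac{36 \left(-5\right)}{3}\right)\right) \left(- \frac{9}{2}\right) = \left(-26 + \left(- \frac{5}{3} + \frac{1}{3} \left(-180\right)\right)\right) \left(- \frac{9}{2}\right) = \left(-26 - \frac{185}{3}\right) \left(- \frac{9}{2}\right) = \left(- \frac{263}{3}\right) \left(- \frac{9}{2}\right) = \frac{789}{2}$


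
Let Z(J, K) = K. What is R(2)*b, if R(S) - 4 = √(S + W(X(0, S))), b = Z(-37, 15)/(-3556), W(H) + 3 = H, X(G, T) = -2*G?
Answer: -15/889 - 15*I/3556 ≈ -0.016873 - 0.0042182*I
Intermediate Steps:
W(H) = -3 + H
b = -15/3556 (b = 15/(-3556) = 15*(-1/3556) = -15/3556 ≈ -0.0042182)
R(S) = 4 + √(-3 + S) (R(S) = 4 + √(S + (-3 - 2*0)) = 4 + √(S + (-3 + 0)) = 4 + √(S - 3) = 4 + √(-3 + S))
R(2)*b = (4 + √(-3 + 2))*(-15/3556) = (4 + √(-1))*(-15/3556) = (4 + I)*(-15/3556) = -15/889 - 15*I/3556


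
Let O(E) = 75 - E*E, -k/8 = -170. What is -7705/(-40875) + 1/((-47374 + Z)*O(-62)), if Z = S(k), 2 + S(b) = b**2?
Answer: 10467369248321/55529359942800 ≈ 0.18850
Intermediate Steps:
k = 1360 (k = -8*(-170) = 1360)
S(b) = -2 + b**2
Z = 1849598 (Z = -2 + 1360**2 = -2 + 1849600 = 1849598)
O(E) = 75 - E**2
-7705/(-40875) + 1/((-47374 + Z)*O(-62)) = -7705/(-40875) + 1/((-47374 + 1849598)*(75 - 1*(-62)**2)) = -7705*(-1/40875) + 1/(1802224*(75 - 1*3844)) = 1541/8175 + 1/(1802224*(75 - 3844)) = 1541/8175 + (1/1802224)/(-3769) = 1541/8175 + (1/1802224)*(-1/3769) = 1541/8175 - 1/6792582256 = 10467369248321/55529359942800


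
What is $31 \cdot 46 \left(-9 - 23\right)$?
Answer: $-45632$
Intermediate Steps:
$31 \cdot 46 \left(-9 - 23\right) = 1426 \left(-32\right) = -45632$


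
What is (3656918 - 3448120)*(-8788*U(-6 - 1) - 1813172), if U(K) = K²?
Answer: -468497611632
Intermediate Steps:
(3656918 - 3448120)*(-8788*U(-6 - 1) - 1813172) = (3656918 - 3448120)*(-8788*(-6 - 1)² - 1813172) = 208798*(-8788*(-7)² - 1813172) = 208798*(-8788*49 - 1813172) = 208798*(-430612 - 1813172) = 208798*(-2243784) = -468497611632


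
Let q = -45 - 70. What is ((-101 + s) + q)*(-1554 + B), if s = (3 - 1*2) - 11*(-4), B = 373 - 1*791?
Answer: 337212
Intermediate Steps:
q = -115
B = -418 (B = 373 - 791 = -418)
s = 45 (s = (3 - 2) + 44 = 1 + 44 = 45)
((-101 + s) + q)*(-1554 + B) = ((-101 + 45) - 115)*(-1554 - 418) = (-56 - 115)*(-1972) = -171*(-1972) = 337212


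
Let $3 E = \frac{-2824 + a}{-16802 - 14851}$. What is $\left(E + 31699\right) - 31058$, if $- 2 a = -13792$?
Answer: $\frac{60864647}{94959} \approx 640.96$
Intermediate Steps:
$a = 6896$ ($a = \left(- \frac{1}{2}\right) \left(-13792\right) = 6896$)
$E = - \frac{4072}{94959}$ ($E = \frac{\left(-2824 + 6896\right) \frac{1}{-16802 - 14851}}{3} = \frac{4072 \frac{1}{-31653}}{3} = \frac{4072 \left(- \frac{1}{31653}\right)}{3} = \frac{1}{3} \left(- \frac{4072}{31653}\right) = - \frac{4072}{94959} \approx -0.042882$)
$\left(E + 31699\right) - 31058 = \left(- \frac{4072}{94959} + 31699\right) - 31058 = \frac{3010101269}{94959} - 31058 = \frac{60864647}{94959}$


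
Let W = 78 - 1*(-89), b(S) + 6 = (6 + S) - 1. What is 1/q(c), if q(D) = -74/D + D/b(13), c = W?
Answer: 2004/27001 ≈ 0.074219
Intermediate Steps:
b(S) = -1 + S (b(S) = -6 + ((6 + S) - 1) = -6 + (5 + S) = -1 + S)
W = 167 (W = 78 + 89 = 167)
c = 167
q(D) = -74/D + D/12 (q(D) = -74/D + D/(-1 + 13) = -74/D + D/12)
1/q(c) = 1/(-74/167 + (1/12)*167) = 1/(-74*1/167 + 167/12) = 1/(-74/167 + 167/12) = 1/(27001/2004) = 2004/27001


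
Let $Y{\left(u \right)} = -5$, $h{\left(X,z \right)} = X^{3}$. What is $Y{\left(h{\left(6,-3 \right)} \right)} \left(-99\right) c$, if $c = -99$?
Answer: $-49005$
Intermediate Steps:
$Y{\left(h{\left(6,-3 \right)} \right)} \left(-99\right) c = \left(-5\right) \left(-99\right) \left(-99\right) = 495 \left(-99\right) = -49005$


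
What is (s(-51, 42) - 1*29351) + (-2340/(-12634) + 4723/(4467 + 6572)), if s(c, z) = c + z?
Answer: -2047328786859/69733363 ≈ -29359.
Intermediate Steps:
(s(-51, 42) - 1*29351) + (-2340/(-12634) + 4723/(4467 + 6572)) = ((-51 + 42) - 1*29351) + (-2340/(-12634) + 4723/(4467 + 6572)) = (-9 - 29351) + (-2340*(-1/12634) + 4723/11039) = -29360 + (1170/6317 + 4723*(1/11039)) = -29360 + (1170/6317 + 4723/11039) = -29360 + 42750821/69733363 = -2047328786859/69733363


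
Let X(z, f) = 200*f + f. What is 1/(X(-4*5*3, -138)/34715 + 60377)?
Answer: 34715/2095959817 ≈ 1.6563e-5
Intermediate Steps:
X(z, f) = 201*f
1/(X(-4*5*3, -138)/34715 + 60377) = 1/((201*(-138))/34715 + 60377) = 1/(-27738*1/34715 + 60377) = 1/(-27738/34715 + 60377) = 1/(2095959817/34715) = 34715/2095959817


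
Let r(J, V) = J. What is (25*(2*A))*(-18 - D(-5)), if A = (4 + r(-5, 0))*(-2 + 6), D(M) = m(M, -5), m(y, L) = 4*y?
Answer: -400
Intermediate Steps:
D(M) = 4*M
A = -4 (A = (4 - 5)*(-2 + 6) = -1*4 = -4)
(25*(2*A))*(-18 - D(-5)) = (25*(2*(-4)))*(-18 - 4*(-5)) = (25*(-8))*(-18 - 1*(-20)) = -200*(-18 + 20) = -200*2 = -400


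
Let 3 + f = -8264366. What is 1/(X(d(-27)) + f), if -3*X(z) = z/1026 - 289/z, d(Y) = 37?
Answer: -113886/941195632789 ≈ -1.2100e-7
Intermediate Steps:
f = -8264369 (f = -3 - 8264366 = -8264369)
X(z) = -z/3078 + 289/(3*z) (X(z) = -(z/1026 - 289/z)/3 = -(-289/z + z/1026)/3 = -z/3078 + 289/(3*z))
1/(X(d(-27)) + f) = 1/((1/3078)*(296514 - 1*37**2)/37 - 8264369) = 1/((1/3078)*(1/37)*(296514 - 1*1369) - 8264369) = 1/((1/3078)*(1/37)*(296514 - 1369) - 8264369) = 1/((1/3078)*(1/37)*295145 - 8264369) = 1/(295145/113886 - 8264369) = 1/(-941195632789/113886) = -113886/941195632789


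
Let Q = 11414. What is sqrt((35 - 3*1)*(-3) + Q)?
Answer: sqrt(11318) ≈ 106.39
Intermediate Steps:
sqrt((35 - 3*1)*(-3) + Q) = sqrt((35 - 3*1)*(-3) + 11414) = sqrt((35 - 3)*(-3) + 11414) = sqrt(32*(-3) + 11414) = sqrt(-96 + 11414) = sqrt(11318)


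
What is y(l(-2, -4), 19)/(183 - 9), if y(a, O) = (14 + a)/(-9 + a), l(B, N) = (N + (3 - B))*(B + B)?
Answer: -5/1131 ≈ -0.0044209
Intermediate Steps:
l(B, N) = 2*B*(3 + N - B) (l(B, N) = (3 + N - B)*(2*B) = 2*B*(3 + N - B))
y(a, O) = (14 + a)/(-9 + a)
y(l(-2, -4), 19)/(183 - 9) = ((14 + 2*(-2)*(3 - 4 - 1*(-2)))/(-9 + 2*(-2)*(3 - 4 - 1*(-2))))/(183 - 9) = ((14 + 2*(-2)*(3 - 4 + 2))/(-9 + 2*(-2)*(3 - 4 + 2)))/174 = ((14 + 2*(-2)*1)/(-9 + 2*(-2)*1))*(1/174) = ((14 - 4)/(-9 - 4))*(1/174) = (10/(-13))*(1/174) = -1/13*10*(1/174) = -10/13*1/174 = -5/1131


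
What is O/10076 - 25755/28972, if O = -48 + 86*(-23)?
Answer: -79551163/72980468 ≈ -1.0900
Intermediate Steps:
O = -2026 (O = -48 - 1978 = -2026)
O/10076 - 25755/28972 = -2026/10076 - 25755/28972 = -2026*1/10076 - 25755*1/28972 = -1013/5038 - 25755/28972 = -79551163/72980468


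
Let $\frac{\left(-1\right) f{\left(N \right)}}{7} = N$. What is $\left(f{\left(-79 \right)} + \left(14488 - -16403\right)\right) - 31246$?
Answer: $198$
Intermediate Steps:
$f{\left(N \right)} = - 7 N$
$\left(f{\left(-79 \right)} + \left(14488 - -16403\right)\right) - 31246 = \left(\left(-7\right) \left(-79\right) + \left(14488 - -16403\right)\right) - 31246 = \left(553 + \left(14488 + 16403\right)\right) - 31246 = \left(553 + 30891\right) - 31246 = 31444 - 31246 = 198$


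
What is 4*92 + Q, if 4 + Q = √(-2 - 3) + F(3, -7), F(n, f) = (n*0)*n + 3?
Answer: 367 + I*√5 ≈ 367.0 + 2.2361*I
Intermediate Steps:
F(n, f) = 3 (F(n, f) = 0*n + 3 = 0 + 3 = 3)
Q = -1 + I*√5 (Q = -4 + (√(-2 - 3) + 3) = -4 + (√(-5) + 3) = -4 + (I*√5 + 3) = -4 + (3 + I*√5) = -1 + I*√5 ≈ -1.0 + 2.2361*I)
4*92 + Q = 4*92 + (-1 + I*√5) = 368 + (-1 + I*√5) = 367 + I*√5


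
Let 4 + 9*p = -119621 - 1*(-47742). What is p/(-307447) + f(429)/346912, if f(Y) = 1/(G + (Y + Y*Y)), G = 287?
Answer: 73131733702065/2815091037685664 ≈ 0.025978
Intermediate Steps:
p = -7987 (p = -4/9 + (-119621 - 1*(-47742))/9 = -4/9 + (-119621 + 47742)/9 = -4/9 + (1/9)*(-71879) = -4/9 - 71879/9 = -7987)
f(Y) = 1/(287 + Y + Y**2) (f(Y) = 1/(287 + (Y + Y*Y)) = 1/(287 + (Y + Y**2)) = 1/(287 + Y + Y**2))
p/(-307447) + f(429)/346912 = -7987/(-307447) + 1/((287 + 429 + 429**2)*346912) = -7987*(-1/307447) + (1/346912)/(287 + 429 + 184041) = 1141/43921 + (1/346912)/184757 = 1141/43921 + (1/184757)*(1/346912) = 1141/43921 + 1/64094420384 = 73131733702065/2815091037685664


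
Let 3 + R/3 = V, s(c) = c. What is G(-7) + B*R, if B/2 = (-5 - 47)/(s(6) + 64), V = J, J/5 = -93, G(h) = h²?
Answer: 74723/35 ≈ 2134.9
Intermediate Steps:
J = -465 (J = 5*(-93) = -465)
V = -465
R = -1404 (R = -9 + 3*(-465) = -9 - 1395 = -1404)
B = -52/35 (B = 2*((-5 - 47)/(6 + 64)) = 2*(-52/70) = 2*(-52*1/70) = 2*(-26/35) = -52/35 ≈ -1.4857)
G(-7) + B*R = (-7)² - 52/35*(-1404) = 49 + 73008/35 = 74723/35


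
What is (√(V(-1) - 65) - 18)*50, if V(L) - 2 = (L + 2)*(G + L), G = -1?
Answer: -900 + 50*I*√65 ≈ -900.0 + 403.11*I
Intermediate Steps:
V(L) = 2 + (-1 + L)*(2 + L) (V(L) = 2 + (L + 2)*(-1 + L) = 2 + (2 + L)*(-1 + L) = 2 + (-1 + L)*(2 + L))
(√(V(-1) - 65) - 18)*50 = (√(-(1 - 1) - 65) - 18)*50 = (√(-1*0 - 65) - 18)*50 = (√(0 - 65) - 18)*50 = (√(-65) - 18)*50 = (I*√65 - 18)*50 = (-18 + I*√65)*50 = -900 + 50*I*√65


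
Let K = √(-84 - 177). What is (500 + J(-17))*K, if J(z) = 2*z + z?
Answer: 1347*I*√29 ≈ 7253.8*I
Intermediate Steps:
J(z) = 3*z
K = 3*I*√29 (K = √(-261) = 3*I*√29 ≈ 16.155*I)
(500 + J(-17))*K = (500 + 3*(-17))*(3*I*√29) = (500 - 51)*(3*I*√29) = 449*(3*I*√29) = 1347*I*√29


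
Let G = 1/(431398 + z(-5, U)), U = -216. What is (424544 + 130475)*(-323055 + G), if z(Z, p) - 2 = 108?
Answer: -77370102016666841/431508 ≈ -1.7930e+11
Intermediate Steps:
z(Z, p) = 110 (z(Z, p) = 2 + 108 = 110)
G = 1/431508 (G = 1/(431398 + 110) = 1/431508 ≈ 2.3175e-6)
(424544 + 130475)*(-323055 + G) = (424544 + 130475)*(-323055 + 1/431508) = 555019*(-139400816939/431508) = -77370102016666841/431508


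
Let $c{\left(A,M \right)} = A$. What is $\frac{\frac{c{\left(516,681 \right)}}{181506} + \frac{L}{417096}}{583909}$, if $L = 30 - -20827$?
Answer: $\frac{666815363}{7367513321094264} \approx 9.0508 \cdot 10^{-8}$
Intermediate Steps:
$L = 20857$ ($L = 30 + 20827 = 20857$)
$\frac{\frac{c{\left(516,681 \right)}}{181506} + \frac{L}{417096}}{583909} = \frac{\frac{516}{181506} + \frac{20857}{417096}}{583909} = \left(516 \cdot \frac{1}{181506} + 20857 \cdot \frac{1}{417096}\right) \frac{1}{583909} = \left(\frac{86}{30251} + \frac{20857}{417096}\right) \frac{1}{583909} = \frac{666815363}{12617571096} \cdot \frac{1}{583909} = \frac{666815363}{7367513321094264}$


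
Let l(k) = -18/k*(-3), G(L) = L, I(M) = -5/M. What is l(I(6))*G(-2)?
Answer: 648/5 ≈ 129.60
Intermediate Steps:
I(M) = -5/M
l(k) = 54/k
l(I(6))*G(-2) = (54/((-5/6)))*(-2) = (54/((-5*⅙)))*(-2) = (54/(-⅚))*(-2) = (54*(-6/5))*(-2) = -324/5*(-2) = 648/5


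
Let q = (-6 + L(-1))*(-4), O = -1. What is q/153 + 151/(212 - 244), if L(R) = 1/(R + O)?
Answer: -22271/4896 ≈ -4.5488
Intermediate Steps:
L(R) = 1/(-1 + R) (L(R) = 1/(R - 1) = 1/(-1 + R))
q = 26 (q = (-6 + 1/(-1 - 1))*(-4) = (-6 + 1/(-2))*(-4) = (-6 - ½)*(-4) = -13/2*(-4) = 26)
q/153 + 151/(212 - 244) = 26/153 + 151/(212 - 244) = 26*(1/153) + 151/(-32) = 26/153 + 151*(-1/32) = 26/153 - 151/32 = -22271/4896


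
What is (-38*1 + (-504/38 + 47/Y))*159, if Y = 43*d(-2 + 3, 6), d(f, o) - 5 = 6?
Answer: -73109631/8987 ≈ -8135.0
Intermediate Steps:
d(f, o) = 11 (d(f, o) = 5 + 6 = 11)
Y = 473 (Y = 43*11 = 473)
(-38*1 + (-504/38 + 47/Y))*159 = (-38*1 + (-504/38 + 47/473))*159 = (-38 + (-504*1/38 + 47*(1/473)))*159 = (-38 + (-252/19 + 47/473))*159 = (-38 - 118303/8987)*159 = -459809/8987*159 = -73109631/8987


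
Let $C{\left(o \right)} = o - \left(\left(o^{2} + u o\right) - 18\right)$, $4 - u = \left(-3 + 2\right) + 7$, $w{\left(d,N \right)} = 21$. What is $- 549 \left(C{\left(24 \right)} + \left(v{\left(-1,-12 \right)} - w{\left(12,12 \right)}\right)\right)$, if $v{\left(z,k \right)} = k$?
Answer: $284931$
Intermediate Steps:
$u = -2$ ($u = 4 - \left(\left(-3 + 2\right) + 7\right) = 4 - \left(-1 + 7\right) = 4 - 6 = -2$)
$C{\left(o \right)} = 18 - o^{2} + 3 o$ ($C{\left(o \right)} = o - \left(\left(o^{2} - 2 o\right) - 18\right) = o - \left(-18 + o^{2} - 2 o\right) = o + \left(18 - o^{2} + 2 o\right) = 18 - o^{2} + 3 o$)
$- 549 \left(C{\left(24 \right)} + \left(v{\left(-1,-12 \right)} - w{\left(12,12 \right)}\right)\right) = - 549 \left(\left(18 - 24^{2} + 3 \cdot 24\right) - 33\right) = - 549 \left(\left(18 - 576 + 72\right) - 33\right) = - 549 \left(-486 - 33\right) = \left(-549\right) \left(-519\right) = 284931$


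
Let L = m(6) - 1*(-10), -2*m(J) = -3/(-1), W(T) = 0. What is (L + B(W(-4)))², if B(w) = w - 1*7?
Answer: 9/4 ≈ 2.2500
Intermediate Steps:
B(w) = -7 + w (B(w) = w - 7 = -7 + w)
m(J) = -3/2 (m(J) = -(-3)/(2*(-1)) = -(-3)*(-1)/2 = -½*3 = -3/2)
L = 17/2 (L = -3/2 - 1*(-10) = -3/2 + 10 = 17/2 ≈ 8.5000)
(L + B(W(-4)))² = (17/2 + (-7 + 0))² = (17/2 - 7)² = (3/2)² = 9/4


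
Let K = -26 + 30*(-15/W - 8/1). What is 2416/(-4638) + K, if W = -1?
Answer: 425488/2319 ≈ 183.48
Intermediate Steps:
K = 184 (K = -26 + 30*(-15/(-1) - 8/1) = -26 + 30*(-15*(-1) - 8*1) = -26 + 30*(15 - 8) = -26 + 30*7 = -26 + 210 = 184)
2416/(-4638) + K = 2416/(-4638) + 184 = 2416*(-1/4638) + 184 = -1208/2319 + 184 = 425488/2319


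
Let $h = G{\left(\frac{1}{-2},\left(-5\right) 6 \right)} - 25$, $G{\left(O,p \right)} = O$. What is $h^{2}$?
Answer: $\frac{2601}{4} \approx 650.25$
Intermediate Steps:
$h = - \frac{51}{2}$ ($h = \frac{1}{-2} - 25 = - \frac{1}{2} - 25 = - \frac{51}{2} \approx -25.5$)
$h^{2} = \left(- \frac{51}{2}\right)^{2} = \frac{2601}{4}$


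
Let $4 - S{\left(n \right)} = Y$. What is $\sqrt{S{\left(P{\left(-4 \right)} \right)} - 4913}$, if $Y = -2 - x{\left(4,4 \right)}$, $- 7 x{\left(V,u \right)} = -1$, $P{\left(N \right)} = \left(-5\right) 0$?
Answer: $\frac{2 i \sqrt{60109}}{7} \approx 70.049 i$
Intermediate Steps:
$P{\left(N \right)} = 0$
$x{\left(V,u \right)} = \frac{1}{7}$ ($x{\left(V,u \right)} = \left(- \frac{1}{7}\right) \left(-1\right) = \frac{1}{7}$)
$Y = - \frac{15}{7}$ ($Y = -2 - \frac{1}{7} = - \frac{15}{7} \approx -2.1429$)
$S{\left(n \right)} = \frac{43}{7}$ ($S{\left(n \right)} = 4 - - \frac{15}{7} = 4 + \frac{15}{7} = \frac{43}{7}$)
$\sqrt{S{\left(P{\left(-4 \right)} \right)} - 4913} = \sqrt{\frac{43}{7} - 4913} = \sqrt{- \frac{34348}{7}} = \frac{2 i \sqrt{60109}}{7}$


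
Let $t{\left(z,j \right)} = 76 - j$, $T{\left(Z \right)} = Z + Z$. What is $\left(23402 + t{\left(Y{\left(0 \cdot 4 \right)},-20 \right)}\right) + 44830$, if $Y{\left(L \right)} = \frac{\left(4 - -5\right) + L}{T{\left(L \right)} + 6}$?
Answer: $68328$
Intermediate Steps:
$T{\left(Z \right)} = 2 Z$
$Y{\left(L \right)} = \frac{9 + L}{6 + 2 L}$ ($Y{\left(L \right)} = \frac{\left(4 - -5\right) + L}{2 L + 6} = \frac{\left(4 + 5\right) + L}{6 + 2 L} = \frac{9 + L}{6 + 2 L}$)
$\left(23402 + t{\left(Y{\left(0 \cdot 4 \right)},-20 \right)}\right) + 44830 = \left(23402 + \left(76 - -20\right)\right) + 44830 = \left(23402 + \left(76 + 20\right)\right) + 44830 = \left(23402 + 96\right) + 44830 = 23498 + 44830 = 68328$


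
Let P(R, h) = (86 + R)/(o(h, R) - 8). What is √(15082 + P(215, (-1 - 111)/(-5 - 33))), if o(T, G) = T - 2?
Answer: √270046046/134 ≈ 122.63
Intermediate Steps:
o(T, G) = -2 + T
P(R, h) = (86 + R)/(-10 + h) (P(R, h) = (86 + R)/((-2 + h) - 8) = (86 + R)/(-10 + h))
√(15082 + P(215, (-1 - 111)/(-5 - 33))) = √(15082 + (86 + 215)/(-10 + (-1 - 111)/(-5 - 33))) = √(15082 + 301/(-10 - 112/(-38))) = √(15082 + 301/(-10 - 112*(-1/38))) = √(15082 + 301/(-10 + 56/19)) = √(15082 + 301/(-134/19)) = √(15082 - 19/134*301) = √(15082 - 5719/134) = √(2015269/134) = √270046046/134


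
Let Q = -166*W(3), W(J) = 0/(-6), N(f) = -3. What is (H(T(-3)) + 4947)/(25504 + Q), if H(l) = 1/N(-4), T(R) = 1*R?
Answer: 1855/9564 ≈ 0.19396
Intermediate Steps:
T(R) = R
W(J) = 0 (W(J) = 0*(-⅙) = 0)
H(l) = -⅓ (H(l) = 1/(-3) = -⅓)
Q = 0 (Q = -166*0 = 0)
(H(T(-3)) + 4947)/(25504 + Q) = (-⅓ + 4947)/(25504 + 0) = (14840/3)/25504 = (14840/3)*(1/25504) = 1855/9564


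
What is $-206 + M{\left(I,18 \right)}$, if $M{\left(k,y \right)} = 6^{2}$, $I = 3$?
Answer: $-170$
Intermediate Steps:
$M{\left(k,y \right)} = 36$
$-206 + M{\left(I,18 \right)} = -206 + 36 = -170$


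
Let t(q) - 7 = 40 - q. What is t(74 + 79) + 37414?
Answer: 37308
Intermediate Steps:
t(q) = 47 - q (t(q) = 7 + (40 - q) = 47 - q)
t(74 + 79) + 37414 = (47 - (74 + 79)) + 37414 = (47 - 1*153) + 37414 = (47 - 153) + 37414 = -106 + 37414 = 37308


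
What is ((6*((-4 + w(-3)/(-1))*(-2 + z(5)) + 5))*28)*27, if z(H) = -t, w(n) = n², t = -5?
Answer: -154224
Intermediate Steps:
z(H) = 5 (z(H) = -1*(-5) = 5)
((6*((-4 + w(-3)/(-1))*(-2 + z(5)) + 5))*28)*27 = ((6*((-4 + (-3)²/(-1))*(-2 + 5) + 5))*28)*27 = ((6*((-4 + 9*(-1))*3 + 5))*28)*27 = ((6*((-4 - 9)*3 + 5))*28)*27 = ((6*(-13*3 + 5))*28)*27 = ((6*(-39 + 5))*28)*27 = ((6*(-34))*28)*27 = -204*28*27 = -5712*27 = -154224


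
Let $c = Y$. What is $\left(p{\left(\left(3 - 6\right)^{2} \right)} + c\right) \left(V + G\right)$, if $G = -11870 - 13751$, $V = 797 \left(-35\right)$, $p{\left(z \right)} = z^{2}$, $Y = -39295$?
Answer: $2098576424$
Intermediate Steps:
$c = -39295$
$V = -27895$
$G = -25621$
$\left(p{\left(\left(3 - 6\right)^{2} \right)} + c\right) \left(V + G\right) = \left(\left(\left(3 - 6\right)^{2}\right)^{2} - 39295\right) \left(-27895 - 25621\right) = \left(\left(\left(-3\right)^{2}\right)^{2} - 39295\right) \left(-53516\right) = \left(9^{2} - 39295\right) \left(-53516\right) = \left(81 - 39295\right) \left(-53516\right) = \left(-39214\right) \left(-53516\right) = 2098576424$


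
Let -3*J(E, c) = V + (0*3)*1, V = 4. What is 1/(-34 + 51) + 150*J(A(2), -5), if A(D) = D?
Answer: -3399/17 ≈ -199.94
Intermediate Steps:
J(E, c) = -4/3 (J(E, c) = -(4 + (0*3)*1)/3 = -(4 + 0*1)/3 = -(4 + 0)/3 = -⅓*4 = -4/3)
1/(-34 + 51) + 150*J(A(2), -5) = 1/(-34 + 51) + 150*(-4/3) = 1/17 - 200 = -3399/17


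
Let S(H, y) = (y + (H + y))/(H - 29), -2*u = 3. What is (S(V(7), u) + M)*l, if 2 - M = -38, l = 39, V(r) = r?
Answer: 17082/11 ≈ 1552.9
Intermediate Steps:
u = -3/2 (u = -1/2*3 = -3/2 ≈ -1.5000)
M = 40 (M = 2 - 1*(-38) = 2 + 38 = 40)
S(H, y) = (H + 2*y)/(-29 + H)
(S(V(7), u) + M)*l = ((7 + 2*(-3/2))/(-29 + 7) + 40)*39 = ((7 - 3)/(-22) + 40)*39 = (-1/22*4 + 40)*39 = (-2/11 + 40)*39 = (438/11)*39 = 17082/11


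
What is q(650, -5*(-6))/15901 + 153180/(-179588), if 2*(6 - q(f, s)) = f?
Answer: -623250938/713907197 ≈ -0.87301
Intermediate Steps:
q(f, s) = 6 - f/2
q(650, -5*(-6))/15901 + 153180/(-179588) = (6 - 1/2*650)/15901 + 153180/(-179588) = (6 - 325)*(1/15901) + 153180*(-1/179588) = -319*1/15901 - 38295/44897 = -319/15901 - 38295/44897 = -623250938/713907197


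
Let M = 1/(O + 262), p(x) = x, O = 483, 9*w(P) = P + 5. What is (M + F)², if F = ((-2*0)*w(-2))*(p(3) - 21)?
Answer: 1/555025 ≈ 1.8017e-6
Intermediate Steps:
w(P) = 5/9 + P/9 (w(P) = (P + 5)/9 = (5 + P)/9 = 5/9 + P/9)
M = 1/745 (M = 1/(483 + 262) = 1/745 ≈ 0.0013423)
F = 0 (F = ((-2*0)*(5/9 + (⅑)*(-2)))*(3 - 21) = (0*(5/9 - 2/9))*(-18) = (0*(⅓))*(-18) = 0*(-18) = 0)
(M + F)² = (1/745 + 0)² = (1/745)² = 1/555025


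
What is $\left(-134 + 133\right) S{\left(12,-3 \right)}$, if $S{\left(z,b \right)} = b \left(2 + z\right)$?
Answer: $42$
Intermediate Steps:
$\left(-134 + 133\right) S{\left(12,-3 \right)} = \left(-134 + 133\right) \left(- 3 \left(2 + 12\right)\right) = - \left(-3\right) 14 = \left(-1\right) \left(-42\right) = 42$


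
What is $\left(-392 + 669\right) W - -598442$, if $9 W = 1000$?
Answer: $\frac{5662978}{9} \approx 6.2922 \cdot 10^{5}$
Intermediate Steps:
$W = \frac{1000}{9}$ ($W = \frac{1}{9} \cdot 1000 = \frac{1000}{9} \approx 111.11$)
$\left(-392 + 669\right) W - -598442 = \left(-392 + 669\right) \frac{1000}{9} - -598442 = 277 \cdot \frac{1000}{9} + 598442 = \frac{277000}{9} + 598442 = \frac{5662978}{9}$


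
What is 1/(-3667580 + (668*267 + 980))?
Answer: -1/3488244 ≈ -2.8668e-7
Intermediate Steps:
1/(-3667580 + (668*267 + 980)) = 1/(-3667580 + (178356 + 980)) = 1/(-3667580 + 179336) = 1/(-3488244) = -1/3488244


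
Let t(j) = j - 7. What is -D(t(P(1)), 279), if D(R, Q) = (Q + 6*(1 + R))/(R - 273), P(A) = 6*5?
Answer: 423/250 ≈ 1.6920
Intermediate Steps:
P(A) = 30
t(j) = -7 + j
D(R, Q) = (6 + Q + 6*R)/(-273 + R) (D(R, Q) = (Q + (6 + 6*R))/(-273 + R) = (6 + Q + 6*R)/(-273 + R))
-D(t(P(1)), 279) = -(6 + 279 + 6*(-7 + 30))/(-273 + (-7 + 30)) = -(6 + 279 + 6*23)/(-273 + 23) = -(6 + 279 + 138)/(-250) = -(-1)*423/250 = -1*(-423/250) = 423/250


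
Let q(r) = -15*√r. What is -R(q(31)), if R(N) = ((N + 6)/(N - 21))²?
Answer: -19036/14641 + 3945*√31/29282 ≈ -0.55007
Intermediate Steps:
R(N) = (6 + N)²/(-21 + N)² (R(N) = ((6 + N)/(-21 + N))² = (6 + N)²/(-21 + N)²)
-R(q(31)) = -(6 - 15*√31)²/(-21 - 15*√31)²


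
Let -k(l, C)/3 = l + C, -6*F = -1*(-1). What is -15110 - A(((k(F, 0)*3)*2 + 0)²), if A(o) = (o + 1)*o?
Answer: -15200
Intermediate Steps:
F = -⅙ (F = -(-1)*(-1)/6 = -⅙*1 = -⅙ ≈ -0.16667)
k(l, C) = -3*C - 3*l (k(l, C) = -3*(l + C) = -3*(C + l) = -3*C - 3*l)
A(o) = o*(1 + o) (A(o) = (1 + o)*o = o*(1 + o))
-15110 - A(((k(F, 0)*3)*2 + 0)²) = -15110 - (((-3*0 - 3*(-⅙))*3)*2 + 0)²*(1 + (((-3*0 - 3*(-⅙))*3)*2 + 0)²) = -15110 - (((0 + ½)*3)*2 + 0)²*(1 + (((0 + ½)*3)*2 + 0)²) = -15110 - (((½)*3)*2 + 0)²*(1 + (((½)*3)*2 + 0)²) = -15110 - ((3/2)*2 + 0)²*(1 + ((3/2)*2 + 0)²) = -15110 - (3 + 0)²*(1 + (3 + 0)²) = -15110 - 3²*(1 + 3²) = -15110 - 9*(1 + 9) = -15110 - 9*10 = -15110 - 1*90 = -15110 - 90 = -15200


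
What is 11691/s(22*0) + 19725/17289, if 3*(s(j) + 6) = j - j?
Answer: -22445261/11526 ≈ -1947.4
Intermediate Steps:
s(j) = -6 (s(j) = -6 + (j - j)/3 = -6 + (⅓)*0 = -6 + 0 = -6)
11691/s(22*0) + 19725/17289 = 11691/(-6) + 19725/17289 = 11691*(-⅙) + 19725*(1/17289) = -3897/2 + 6575/5763 = -22445261/11526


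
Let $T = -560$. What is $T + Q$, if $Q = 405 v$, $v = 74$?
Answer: $29410$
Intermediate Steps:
$Q = 29970$ ($Q = 405 \cdot 74 = 29970$)
$T + Q = -560 + 29970 = 29410$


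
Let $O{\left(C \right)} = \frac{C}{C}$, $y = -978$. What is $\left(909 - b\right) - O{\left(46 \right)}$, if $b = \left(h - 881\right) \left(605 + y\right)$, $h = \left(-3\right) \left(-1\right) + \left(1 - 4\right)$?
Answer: $-327705$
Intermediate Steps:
$h = 0$ ($h = 3 - 3 = 0$)
$O{\left(C \right)} = 1$
$b = 328613$ ($b = \left(0 - 881\right) \left(605 - 978\right) = \left(-881\right) \left(-373\right) = 328613$)
$\left(909 - b\right) - O{\left(46 \right)} = \left(909 - 328613\right) - 1 = -327704 - 1 = -327705$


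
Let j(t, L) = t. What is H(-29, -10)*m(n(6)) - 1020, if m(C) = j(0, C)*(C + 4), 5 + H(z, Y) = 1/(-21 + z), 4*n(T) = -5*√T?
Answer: -1020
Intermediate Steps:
n(T) = -5*√T/4 (n(T) = (-5*√T)/4 = -5*√T/4)
H(z, Y) = -5 + 1/(-21 + z)
m(C) = 0 (m(C) = 0*(C + 4) = 0*(4 + C) = 0)
H(-29, -10)*m(n(6)) - 1020 = ((106 - 5*(-29))/(-21 - 29))*0 - 1020 = ((106 + 145)/(-50))*0 - 1020 = -1/50*251*0 - 1020 = -251/50*0 - 1020 = 0 - 1020 = -1020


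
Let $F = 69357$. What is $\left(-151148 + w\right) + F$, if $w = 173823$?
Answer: $92032$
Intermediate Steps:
$\left(-151148 + w\right) + F = \left(-151148 + 173823\right) + 69357 = 22675 + 69357 = 92032$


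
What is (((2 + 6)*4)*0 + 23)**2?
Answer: 529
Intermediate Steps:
(((2 + 6)*4)*0 + 23)**2 = ((8*4)*0 + 23)**2 = (32*0 + 23)**2 = (0 + 23)**2 = 23**2 = 529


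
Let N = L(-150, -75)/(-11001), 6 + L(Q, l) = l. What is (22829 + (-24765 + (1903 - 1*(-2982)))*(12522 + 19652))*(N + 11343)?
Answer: -26603884921657128/3667 ≈ -7.2549e+12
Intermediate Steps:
L(Q, l) = -6 + l
N = 27/3667 (N = (-6 - 75)/(-11001) = -81*(-1/11001) = 27/3667 ≈ 0.0073630)
(22829 + (-24765 + (1903 - 1*(-2982)))*(12522 + 19652))*(N + 11343) = (22829 + (-24765 + (1903 - 1*(-2982)))*(12522 + 19652))*(27/3667 + 11343) = (22829 + (-24765 + (1903 + 2982))*32174)*(41594808/3667) = (22829 + (-24765 + 4885)*32174)*(41594808/3667) = (22829 - 19880*32174)*(41594808/3667) = (22829 - 639619120)*(41594808/3667) = -639596291*41594808/3667 = -26603884921657128/3667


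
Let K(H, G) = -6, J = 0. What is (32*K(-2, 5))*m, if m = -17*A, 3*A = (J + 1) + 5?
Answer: 6528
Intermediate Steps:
A = 2 (A = ((0 + 1) + 5)/3 = (1 + 5)/3 = (⅓)*6 = 2)
m = -34 (m = -17*2 = -34)
(32*K(-2, 5))*m = (32*(-6))*(-34) = -192*(-34) = 6528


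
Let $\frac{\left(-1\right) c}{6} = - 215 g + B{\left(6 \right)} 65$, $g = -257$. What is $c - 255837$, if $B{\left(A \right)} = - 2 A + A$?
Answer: $-585027$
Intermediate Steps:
$B{\left(A \right)} = - A$
$c = -329190$ ($c = - 6 \left(\left(-215\right) \left(-257\right) + \left(-1\right) 6 \cdot 65\right) = - 6 \left(55255 - 390\right) = \left(-6\right) 54865 = -329190$)
$c - 255837 = -329190 - 255837 = -585027$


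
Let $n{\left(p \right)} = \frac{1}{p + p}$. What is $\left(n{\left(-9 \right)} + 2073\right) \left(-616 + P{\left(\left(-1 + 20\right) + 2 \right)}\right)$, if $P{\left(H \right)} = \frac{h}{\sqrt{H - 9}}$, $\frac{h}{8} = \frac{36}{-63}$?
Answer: $- \frac{11492404}{9} - \frac{298504 \sqrt{3}}{189} \approx -1.2797 \cdot 10^{6}$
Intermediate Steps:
$h = - \frac{32}{7}$ ($h = 8 \frac{36}{-63} = 8 \cdot 36 \left(- \frac{1}{63}\right) = 8 \left(- \frac{4}{7}\right) = - \frac{32}{7} \approx -4.5714$)
$P{\left(H \right)} = - \frac{32}{7 \sqrt{-9 + H}}$ ($P{\left(H \right)} = - \frac{32}{7 \sqrt{H - 9}} = - \frac{32}{7 \sqrt{-9 + H}}$)
$n{\left(p \right)} = \frac{1}{2 p}$
$\left(n{\left(-9 \right)} + 2073\right) \left(-616 + P{\left(\left(-1 + 20\right) + 2 \right)}\right) = \left(\frac{1}{2 \left(-9\right)} + 2073\right) \left(-616 - \frac{32}{7 \sqrt{-9 + \left(\left(-1 + 20\right) + 2\right)}}\right) = \left(\frac{1}{2} \left(- \frac{1}{9}\right) + 2073\right) \left(-616 - \frac{32}{7 \sqrt{-9 + \left(19 + 2\right)}}\right) = \left(- \frac{1}{18} + 2073\right) \left(-616 - \frac{32}{7 \sqrt{-9 + 21}}\right) = \frac{37313 \left(-616 - \frac{32}{7 \cdot 2 \sqrt{3}}\right)}{18} = \frac{37313 \left(-616 - \frac{32 \frac{\sqrt{3}}{6}}{7}\right)}{18} = \frac{37313 \left(-616 - \frac{16 \sqrt{3}}{21}\right)}{18} = - \frac{11492404}{9} - \frac{298504 \sqrt{3}}{189}$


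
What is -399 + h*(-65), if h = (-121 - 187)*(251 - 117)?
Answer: 2682281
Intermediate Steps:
h = -41272 (h = -308*134 = -41272)
-399 + h*(-65) = -399 - 41272*(-65) = -399 + 2682680 = 2682281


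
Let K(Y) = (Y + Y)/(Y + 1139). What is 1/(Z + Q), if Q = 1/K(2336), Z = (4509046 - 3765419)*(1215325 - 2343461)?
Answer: -4672/3919398682675309 ≈ -1.1920e-12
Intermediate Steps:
K(Y) = 2*Y/(1139 + Y) (K(Y) = (2*Y)/(1139 + Y) = 2*Y/(1139 + Y))
Z = -838912389272 (Z = 743627*(-1128136) = -838912389272)
Q = 3475/4672 (Q = 1/(2*2336/(1139 + 2336)) = 1/(2*2336/3475) = 1/(2*2336*(1/3475)) = 1/(4672/3475) = 3475/4672 ≈ 0.74379)
1/(Z + Q) = 1/(-838912389272 + 3475/4672) = 1/(-3919398682675309/4672) = -4672/3919398682675309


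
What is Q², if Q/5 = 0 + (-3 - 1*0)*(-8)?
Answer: 14400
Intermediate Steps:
Q = 120 (Q = 5*(0 + (-3 - 1*0)*(-8)) = 5*(0 + (-3 + 0)*(-8)) = 5*(0 - 3*(-8)) = 5*(0 + 24) = 5*24 = 120)
Q² = 120² = 14400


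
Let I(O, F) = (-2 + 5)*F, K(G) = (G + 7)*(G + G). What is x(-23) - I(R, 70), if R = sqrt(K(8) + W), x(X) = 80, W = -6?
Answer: -130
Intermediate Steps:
K(G) = 2*G*(7 + G) (K(G) = (7 + G)*(2*G) = 2*G*(7 + G))
R = 3*sqrt(26) (R = sqrt(2*8*(7 + 8) - 6) = sqrt(2*8*15 - 6) = sqrt(240 - 6) = sqrt(234) = 3*sqrt(26) ≈ 15.297)
I(O, F) = 3*F
x(-23) - I(R, 70) = 80 - 3*70 = 80 - 1*210 = 80 - 210 = -130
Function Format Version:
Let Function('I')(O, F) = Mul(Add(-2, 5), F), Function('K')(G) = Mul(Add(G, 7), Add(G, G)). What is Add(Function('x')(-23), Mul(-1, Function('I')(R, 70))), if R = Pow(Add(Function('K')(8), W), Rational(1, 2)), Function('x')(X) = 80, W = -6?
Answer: -130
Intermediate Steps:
Function('K')(G) = Mul(2, G, Add(7, G)) (Function('K')(G) = Mul(Add(7, G), Mul(2, G)) = Mul(2, G, Add(7, G)))
R = Mul(3, Pow(26, Rational(1, 2))) (R = Pow(Add(Mul(2, 8, Add(7, 8)), -6), Rational(1, 2)) = Pow(Add(Mul(2, 8, 15), -6), Rational(1, 2)) = Pow(Add(240, -6), Rational(1, 2)) = Pow(234, Rational(1, 2)) = Mul(3, Pow(26, Rational(1, 2))) ≈ 15.297)
Function('I')(O, F) = Mul(3, F)
Add(Function('x')(-23), Mul(-1, Function('I')(R, 70))) = Add(80, Mul(-1, Mul(3, 70))) = Add(80, Mul(-1, 210)) = Add(80, -210) = -130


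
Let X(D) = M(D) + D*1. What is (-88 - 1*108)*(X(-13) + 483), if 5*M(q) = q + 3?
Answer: -91728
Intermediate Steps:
M(q) = ⅗ + q/5 (M(q) = (q + 3)/5 = (3 + q)/5 = ⅗ + q/5)
X(D) = ⅗ + 6*D/5 (X(D) = (⅗ + D/5) + D*1 = (⅗ + D/5) + D = ⅗ + 6*D/5)
(-88 - 1*108)*(X(-13) + 483) = (-88 - 1*108)*((⅗ + (6/5)*(-13)) + 483) = (-88 - 108)*((⅗ - 78/5) + 483) = -196*(-15 + 483) = -196*468 = -91728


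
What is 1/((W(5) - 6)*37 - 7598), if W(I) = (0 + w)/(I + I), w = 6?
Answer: -5/38989 ≈ -0.00012824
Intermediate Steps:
W(I) = 3/I (W(I) = (0 + 6)/(I + I) = 6/((2*I)) = 6*(1/(2*I)) = 3/I)
1/((W(5) - 6)*37 - 7598) = 1/((3/5 - 6)*37 - 7598) = 1/((3*(⅕) - 6)*37 - 7598) = 1/((⅗ - 6)*37 - 7598) = 1/(-27/5*37 - 7598) = 1/(-999/5 - 7598) = 1/(-38989/5) = -5/38989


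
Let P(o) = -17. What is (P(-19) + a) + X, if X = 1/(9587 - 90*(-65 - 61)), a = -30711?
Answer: -643044855/20927 ≈ -30728.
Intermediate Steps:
X = 1/20927 (X = 1/(9587 - 90*(-126)) = 1/(9587 + 11340) = 1/20927 ≈ 4.7785e-5)
(P(-19) + a) + X = (-17 - 30711) + 1/20927 = -30728 + 1/20927 = -643044855/20927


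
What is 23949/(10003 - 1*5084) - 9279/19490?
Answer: 421122609/95871310 ≈ 4.3926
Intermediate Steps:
23949/(10003 - 1*5084) - 9279/19490 = 23949/(10003 - 5084) - 9279*1/19490 = 23949/4919 - 9279/19490 = 421122609/95871310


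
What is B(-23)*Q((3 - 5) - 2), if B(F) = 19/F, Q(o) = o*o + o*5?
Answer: 76/23 ≈ 3.3043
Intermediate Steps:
Q(o) = o² + 5*o
B(-23)*Q((3 - 5) - 2) = (19/(-23))*(((3 - 5) - 2)*(5 + ((3 - 5) - 2))) = (19*(-1/23))*((-2 - 2)*(5 + (-2 - 2))) = -(-76)*(5 - 4)/23 = -(-76)/23 = -19/23*(-4) = 76/23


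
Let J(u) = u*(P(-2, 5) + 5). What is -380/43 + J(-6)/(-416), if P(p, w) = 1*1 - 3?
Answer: -78653/8944 ≈ -8.7939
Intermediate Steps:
P(p, w) = -2 (P(p, w) = 1 - 3 = -2)
J(u) = 3*u (J(u) = u*(-2 + 5) = u*3 = 3*u)
-380/43 + J(-6)/(-416) = -380/43 + (3*(-6))/(-416) = -380*1/43 - 18*(-1/416) = -380/43 + 9/208 = -78653/8944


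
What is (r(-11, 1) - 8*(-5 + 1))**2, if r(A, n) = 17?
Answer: 2401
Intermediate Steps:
(r(-11, 1) - 8*(-5 + 1))**2 = (17 - 8*(-5 + 1))**2 = (17 - 8*(-4))**2 = (17 + 32)**2 = 49**2 = 2401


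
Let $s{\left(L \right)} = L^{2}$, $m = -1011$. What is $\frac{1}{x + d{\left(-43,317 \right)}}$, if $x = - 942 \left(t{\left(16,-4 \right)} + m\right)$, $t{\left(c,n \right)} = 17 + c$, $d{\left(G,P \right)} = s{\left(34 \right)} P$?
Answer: $\frac{1}{1287728} \approx 7.7656 \cdot 10^{-7}$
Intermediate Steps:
$d{\left(G,P \right)} = 1156 P$ ($d{\left(G,P \right)} = 34^{2} P = 1156 P$)
$x = 921276$ ($x = - 942 \left(\left(17 + 16\right) - 1011\right) = - 942 \left(33 - 1011\right) = \left(-942\right) \left(-978\right) = 921276$)
$\frac{1}{x + d{\left(-43,317 \right)}} = \frac{1}{921276 + 1156 \cdot 317} = \frac{1}{921276 + 366452} = \frac{1}{1287728}$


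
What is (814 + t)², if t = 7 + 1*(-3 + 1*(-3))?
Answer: 664225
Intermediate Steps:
t = 1 (t = 7 + 1*(-3 - 3) = 7 + 1*(-6) = 7 - 6 = 1)
(814 + t)² = (814 + 1)² = 815² = 664225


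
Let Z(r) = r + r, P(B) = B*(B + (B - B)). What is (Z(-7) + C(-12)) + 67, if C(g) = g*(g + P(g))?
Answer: -1531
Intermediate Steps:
P(B) = B² (P(B) = B*(B + 0) = B*B = B²)
C(g) = g*(g + g²)
Z(r) = 2*r
(Z(-7) + C(-12)) + 67 = (2*(-7) + (-12)²*(1 - 12)) + 67 = (-14 + 144*(-11)) + 67 = (-14 - 1584) + 67 = -1598 + 67 = -1531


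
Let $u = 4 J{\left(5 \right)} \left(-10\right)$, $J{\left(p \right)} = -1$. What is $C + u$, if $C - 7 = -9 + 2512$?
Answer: $2550$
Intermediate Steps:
$C = 2510$ ($C = 7 + \left(-9 + 2512\right) = 7 + 2503 = 2510$)
$u = 40$ ($u = 4 \left(-1\right) \left(-10\right) = \left(-4\right) \left(-10\right) = 40$)
$C + u = 2510 + 40 = 2550$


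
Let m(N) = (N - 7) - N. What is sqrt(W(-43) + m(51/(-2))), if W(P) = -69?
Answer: 2*I*sqrt(19) ≈ 8.7178*I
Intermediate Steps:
m(N) = -7 (m(N) = (-7 + N) - N = -7)
sqrt(W(-43) + m(51/(-2))) = sqrt(-69 - 7) = sqrt(-76) = 2*I*sqrt(19)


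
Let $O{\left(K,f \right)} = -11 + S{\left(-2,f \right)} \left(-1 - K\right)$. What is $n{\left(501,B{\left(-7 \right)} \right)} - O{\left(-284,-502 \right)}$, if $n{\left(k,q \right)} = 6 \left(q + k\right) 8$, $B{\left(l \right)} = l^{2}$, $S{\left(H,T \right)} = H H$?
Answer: $25279$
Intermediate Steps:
$S{\left(H,T \right)} = H^{2}$
$n{\left(k,q \right)} = 48 k + 48 q$ ($n{\left(k,q \right)} = 6 \left(k + q\right) 8 = \left(6 k + 6 q\right) 8 = 48 k + 48 q$)
$O{\left(K,f \right)} = -15 - 4 K$ ($O{\left(K,f \right)} = -11 + \left(-2\right)^{2} \left(-1 - K\right) = -11 + 4 \left(-1 - K\right) = -11 - \left(4 + 4 K\right) = -15 - 4 K$)
$n{\left(501,B{\left(-7 \right)} \right)} - O{\left(-284,-502 \right)} = \left(48 \cdot 501 + 48 \left(-7\right)^{2}\right) - \left(-15 - -1136\right) = \left(24048 + 48 \cdot 49\right) - \left(-15 + 1136\right) = \left(24048 + 2352\right) - 1121 = 26400 - 1121 = 25279$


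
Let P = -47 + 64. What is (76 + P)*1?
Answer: 93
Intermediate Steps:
P = 17
(76 + P)*1 = (76 + 17)*1 = 93*1 = 93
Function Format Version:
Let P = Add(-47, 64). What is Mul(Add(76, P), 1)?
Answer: 93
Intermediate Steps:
P = 17
Mul(Add(76, P), 1) = Mul(Add(76, 17), 1) = Mul(93, 1) = 93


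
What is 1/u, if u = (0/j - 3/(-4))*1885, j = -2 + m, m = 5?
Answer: 4/5655 ≈ 0.00070734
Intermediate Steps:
j = 3 (j = -2 + 5 = 3)
u = 5655/4 (u = (0/3 - 3/(-4))*1885 = (0*(⅓) - 3*(-¼))*1885 = (0 + ¾)*1885 = (¾)*1885 = 5655/4 ≈ 1413.8)
1/u = 1/(5655/4) = 4/5655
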